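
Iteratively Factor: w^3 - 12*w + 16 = (w + 4)*(w^2 - 4*w + 4) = (w - 2)*(w + 4)*(w - 2)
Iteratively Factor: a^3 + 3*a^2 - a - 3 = (a - 1)*(a^2 + 4*a + 3) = (a - 1)*(a + 3)*(a + 1)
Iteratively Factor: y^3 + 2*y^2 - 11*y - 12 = (y + 1)*(y^2 + y - 12) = (y + 1)*(y + 4)*(y - 3)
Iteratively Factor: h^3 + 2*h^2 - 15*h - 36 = (h + 3)*(h^2 - h - 12) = (h - 4)*(h + 3)*(h + 3)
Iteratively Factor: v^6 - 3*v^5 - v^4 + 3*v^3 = (v + 1)*(v^5 - 4*v^4 + 3*v^3) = v*(v + 1)*(v^4 - 4*v^3 + 3*v^2) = v*(v - 3)*(v + 1)*(v^3 - v^2) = v^2*(v - 3)*(v + 1)*(v^2 - v) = v^3*(v - 3)*(v + 1)*(v - 1)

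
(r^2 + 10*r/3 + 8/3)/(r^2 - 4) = (r + 4/3)/(r - 2)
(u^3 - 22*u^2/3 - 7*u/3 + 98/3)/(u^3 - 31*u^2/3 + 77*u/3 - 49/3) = (u + 2)/(u - 1)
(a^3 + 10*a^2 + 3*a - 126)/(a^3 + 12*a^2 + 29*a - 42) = (a - 3)/(a - 1)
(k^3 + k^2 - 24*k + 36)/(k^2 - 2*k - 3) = (k^2 + 4*k - 12)/(k + 1)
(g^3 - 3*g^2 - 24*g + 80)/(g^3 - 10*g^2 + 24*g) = (g^2 + g - 20)/(g*(g - 6))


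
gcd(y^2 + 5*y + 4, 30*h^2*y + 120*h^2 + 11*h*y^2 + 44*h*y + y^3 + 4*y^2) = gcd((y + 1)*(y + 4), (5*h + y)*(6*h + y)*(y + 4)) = y + 4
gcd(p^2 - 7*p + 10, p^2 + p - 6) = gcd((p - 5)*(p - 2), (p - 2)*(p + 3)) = p - 2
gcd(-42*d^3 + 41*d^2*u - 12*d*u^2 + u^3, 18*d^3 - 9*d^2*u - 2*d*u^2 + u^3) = 6*d^2 - 5*d*u + u^2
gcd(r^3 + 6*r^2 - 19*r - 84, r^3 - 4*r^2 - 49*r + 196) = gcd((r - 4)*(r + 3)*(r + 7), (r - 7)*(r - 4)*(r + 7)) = r^2 + 3*r - 28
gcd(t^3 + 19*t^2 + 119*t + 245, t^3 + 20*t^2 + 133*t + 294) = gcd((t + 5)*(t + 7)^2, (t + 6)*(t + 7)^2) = t^2 + 14*t + 49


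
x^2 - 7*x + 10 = (x - 5)*(x - 2)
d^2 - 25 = (d - 5)*(d + 5)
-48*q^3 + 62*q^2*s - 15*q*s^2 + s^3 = (-8*q + s)*(-6*q + s)*(-q + s)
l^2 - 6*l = l*(l - 6)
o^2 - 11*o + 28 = (o - 7)*(o - 4)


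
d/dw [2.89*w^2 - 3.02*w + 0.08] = 5.78*w - 3.02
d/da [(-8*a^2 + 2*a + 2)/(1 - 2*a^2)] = 2*(2*a^2 - 4*a + 1)/(4*a^4 - 4*a^2 + 1)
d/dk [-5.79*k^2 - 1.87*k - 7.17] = -11.58*k - 1.87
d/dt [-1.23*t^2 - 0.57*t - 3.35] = -2.46*t - 0.57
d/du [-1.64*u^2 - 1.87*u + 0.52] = -3.28*u - 1.87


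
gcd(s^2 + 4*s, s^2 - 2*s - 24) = s + 4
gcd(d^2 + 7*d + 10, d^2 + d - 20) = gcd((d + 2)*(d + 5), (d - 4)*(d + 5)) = d + 5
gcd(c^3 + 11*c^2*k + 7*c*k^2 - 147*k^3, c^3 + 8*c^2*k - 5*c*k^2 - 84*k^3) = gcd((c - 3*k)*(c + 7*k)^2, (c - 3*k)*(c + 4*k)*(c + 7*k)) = c^2 + 4*c*k - 21*k^2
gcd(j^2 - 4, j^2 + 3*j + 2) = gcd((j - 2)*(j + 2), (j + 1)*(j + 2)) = j + 2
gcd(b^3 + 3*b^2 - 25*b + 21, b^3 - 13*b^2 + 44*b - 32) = b - 1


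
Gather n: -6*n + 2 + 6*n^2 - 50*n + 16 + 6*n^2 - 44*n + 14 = 12*n^2 - 100*n + 32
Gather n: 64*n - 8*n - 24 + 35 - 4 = 56*n + 7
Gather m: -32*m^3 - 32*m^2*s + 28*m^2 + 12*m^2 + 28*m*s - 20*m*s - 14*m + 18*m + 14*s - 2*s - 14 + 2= -32*m^3 + m^2*(40 - 32*s) + m*(8*s + 4) + 12*s - 12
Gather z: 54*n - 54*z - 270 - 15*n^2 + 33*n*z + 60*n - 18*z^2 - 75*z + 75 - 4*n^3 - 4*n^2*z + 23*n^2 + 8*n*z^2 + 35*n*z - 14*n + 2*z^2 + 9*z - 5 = -4*n^3 + 8*n^2 + 100*n + z^2*(8*n - 16) + z*(-4*n^2 + 68*n - 120) - 200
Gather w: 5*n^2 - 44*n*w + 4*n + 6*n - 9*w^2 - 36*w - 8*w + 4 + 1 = 5*n^2 + 10*n - 9*w^2 + w*(-44*n - 44) + 5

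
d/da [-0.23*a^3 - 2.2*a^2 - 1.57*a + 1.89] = -0.69*a^2 - 4.4*a - 1.57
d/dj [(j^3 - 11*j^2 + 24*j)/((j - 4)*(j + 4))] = (j^4 - 72*j^2 + 352*j - 384)/(j^4 - 32*j^2 + 256)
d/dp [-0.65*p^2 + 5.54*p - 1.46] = 5.54 - 1.3*p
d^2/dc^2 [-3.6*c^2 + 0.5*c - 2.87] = -7.20000000000000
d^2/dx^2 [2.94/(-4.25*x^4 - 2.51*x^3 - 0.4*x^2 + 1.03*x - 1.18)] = ((149.94*x^2 + 44.2764*x + 2.352)*(4.25*x^4 + 2.51*x^3 + 0.4*x^2 - 1.03*x + 1.18) - 2.94*(17.0*x^3 + 7.53*x^2 + 0.8*x - 1.03)*(34.0*x^3 + 15.06*x^2 + 1.6*x - 2.06))/(4.25*x^4 + 2.51*x^3 + 0.4*x^2 - 1.03*x + 1.18)^3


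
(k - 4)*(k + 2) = k^2 - 2*k - 8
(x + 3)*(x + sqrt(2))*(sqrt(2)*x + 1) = sqrt(2)*x^3 + 3*x^2 + 3*sqrt(2)*x^2 + sqrt(2)*x + 9*x + 3*sqrt(2)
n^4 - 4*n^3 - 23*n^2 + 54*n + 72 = (n - 6)*(n - 3)*(n + 1)*(n + 4)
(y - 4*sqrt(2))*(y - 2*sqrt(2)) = y^2 - 6*sqrt(2)*y + 16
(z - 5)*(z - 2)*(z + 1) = z^3 - 6*z^2 + 3*z + 10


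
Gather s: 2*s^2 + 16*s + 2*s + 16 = 2*s^2 + 18*s + 16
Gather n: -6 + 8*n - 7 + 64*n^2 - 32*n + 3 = 64*n^2 - 24*n - 10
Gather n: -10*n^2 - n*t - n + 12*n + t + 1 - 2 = -10*n^2 + n*(11 - t) + t - 1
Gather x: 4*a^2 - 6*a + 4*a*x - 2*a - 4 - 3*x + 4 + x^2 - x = 4*a^2 - 8*a + x^2 + x*(4*a - 4)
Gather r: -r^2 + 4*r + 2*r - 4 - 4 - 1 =-r^2 + 6*r - 9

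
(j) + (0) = j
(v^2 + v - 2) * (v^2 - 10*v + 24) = v^4 - 9*v^3 + 12*v^2 + 44*v - 48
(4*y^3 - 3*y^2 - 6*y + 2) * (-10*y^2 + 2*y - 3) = -40*y^5 + 38*y^4 + 42*y^3 - 23*y^2 + 22*y - 6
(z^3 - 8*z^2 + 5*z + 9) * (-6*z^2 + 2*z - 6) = -6*z^5 + 50*z^4 - 52*z^3 + 4*z^2 - 12*z - 54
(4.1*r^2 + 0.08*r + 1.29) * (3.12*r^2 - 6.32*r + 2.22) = 12.792*r^4 - 25.6624*r^3 + 12.6212*r^2 - 7.9752*r + 2.8638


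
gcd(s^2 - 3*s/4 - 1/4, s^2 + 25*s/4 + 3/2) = s + 1/4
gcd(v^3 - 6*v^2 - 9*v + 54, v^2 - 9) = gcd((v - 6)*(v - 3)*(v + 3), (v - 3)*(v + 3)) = v^2 - 9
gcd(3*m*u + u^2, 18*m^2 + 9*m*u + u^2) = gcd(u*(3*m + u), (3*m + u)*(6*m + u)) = 3*m + u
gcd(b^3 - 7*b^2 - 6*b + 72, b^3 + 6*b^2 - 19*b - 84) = b^2 - b - 12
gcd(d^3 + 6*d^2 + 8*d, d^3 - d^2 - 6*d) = d^2 + 2*d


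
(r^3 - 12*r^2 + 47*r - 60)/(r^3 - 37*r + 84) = (r - 5)/(r + 7)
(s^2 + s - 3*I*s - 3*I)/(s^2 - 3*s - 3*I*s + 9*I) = (s + 1)/(s - 3)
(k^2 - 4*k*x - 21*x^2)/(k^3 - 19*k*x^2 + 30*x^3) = (k^2 - 4*k*x - 21*x^2)/(k^3 - 19*k*x^2 + 30*x^3)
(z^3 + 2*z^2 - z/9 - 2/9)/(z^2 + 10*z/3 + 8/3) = (9*z^2 - 1)/(3*(3*z + 4))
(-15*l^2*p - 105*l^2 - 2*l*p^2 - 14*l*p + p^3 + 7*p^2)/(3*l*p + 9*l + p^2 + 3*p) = (-5*l*p - 35*l + p^2 + 7*p)/(p + 3)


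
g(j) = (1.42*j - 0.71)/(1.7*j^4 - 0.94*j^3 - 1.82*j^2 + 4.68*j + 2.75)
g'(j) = (1.42*j - 0.71)*(-6.8*j^3 + 2.82*j^2 + 3.64*j - 4.68)/(1.7*j^4 - 0.94*j^3 - 1.82*j^2 + 4.68*j + 2.75)^2 + 1.42/(1.7*j^4 - 0.94*j^3 - 1.82*j^2 + 4.68*j + 2.75) = (-7.242*j^4 + 7.4976*j^3 + 0.5822*j^2 - 2.5844*j + 7.2278)/(2.89*j^8 - 3.196*j^7 - 5.3044*j^6 + 19.3336*j^5 + 3.864*j^4 - 22.2052*j^3 + 11.8924*j^2 + 25.74*j + 7.5625)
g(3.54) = 0.02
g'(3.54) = -0.02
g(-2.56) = -0.06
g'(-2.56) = -0.09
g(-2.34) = -0.09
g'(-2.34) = -0.15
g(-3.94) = -0.01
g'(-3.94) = -0.01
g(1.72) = 0.11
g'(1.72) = -0.09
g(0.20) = -0.12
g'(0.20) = 0.52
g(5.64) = 0.00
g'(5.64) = -0.00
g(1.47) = 0.13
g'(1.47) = -0.05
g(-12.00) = -0.00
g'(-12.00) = -0.00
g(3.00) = 0.03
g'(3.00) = -0.03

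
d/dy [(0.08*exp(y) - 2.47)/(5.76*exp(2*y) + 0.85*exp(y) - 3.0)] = (-0.4608*exp(2*y) + 28.4544*exp(y) + 1.8595)*exp(y)/(33.1776*exp(4*y) + 9.792*exp(3*y) - 33.8375*exp(2*y) - 5.1*exp(y) + 9.0)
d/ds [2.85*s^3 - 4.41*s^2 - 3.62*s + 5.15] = 8.55*s^2 - 8.82*s - 3.62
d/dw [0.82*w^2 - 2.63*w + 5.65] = 1.64*w - 2.63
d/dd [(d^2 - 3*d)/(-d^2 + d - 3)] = (-2*d^2 - 6*d + 9)/(d^4 - 2*d^3 + 7*d^2 - 6*d + 9)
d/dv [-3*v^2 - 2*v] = -6*v - 2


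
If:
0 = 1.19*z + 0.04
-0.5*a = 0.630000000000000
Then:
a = -1.26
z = -0.03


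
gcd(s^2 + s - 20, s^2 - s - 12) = s - 4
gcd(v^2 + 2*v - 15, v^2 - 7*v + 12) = v - 3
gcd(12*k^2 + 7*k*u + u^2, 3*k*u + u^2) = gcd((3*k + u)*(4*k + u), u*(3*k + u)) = 3*k + u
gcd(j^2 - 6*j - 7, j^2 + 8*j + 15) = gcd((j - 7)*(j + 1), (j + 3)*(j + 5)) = 1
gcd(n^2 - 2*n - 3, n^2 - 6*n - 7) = n + 1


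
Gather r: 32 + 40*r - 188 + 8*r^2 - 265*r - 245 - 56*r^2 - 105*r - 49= -48*r^2 - 330*r - 450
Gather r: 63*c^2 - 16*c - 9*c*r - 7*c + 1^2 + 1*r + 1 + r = 63*c^2 - 23*c + r*(2 - 9*c) + 2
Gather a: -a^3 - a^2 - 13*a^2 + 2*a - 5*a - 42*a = -a^3 - 14*a^2 - 45*a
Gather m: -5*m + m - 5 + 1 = -4*m - 4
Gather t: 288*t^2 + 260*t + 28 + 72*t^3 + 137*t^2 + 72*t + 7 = 72*t^3 + 425*t^2 + 332*t + 35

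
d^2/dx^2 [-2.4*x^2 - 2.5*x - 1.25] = -4.80000000000000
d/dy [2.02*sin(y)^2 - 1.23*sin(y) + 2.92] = (4.04*sin(y) - 1.23)*cos(y)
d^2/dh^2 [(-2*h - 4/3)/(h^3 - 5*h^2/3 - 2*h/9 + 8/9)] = 12*(-27*h^2 + 63*h - 37)/(27*h^6 - 189*h^5 + 549*h^4 - 847*h^3 + 732*h^2 - 336*h + 64)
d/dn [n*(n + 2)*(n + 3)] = 3*n^2 + 10*n + 6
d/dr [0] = 0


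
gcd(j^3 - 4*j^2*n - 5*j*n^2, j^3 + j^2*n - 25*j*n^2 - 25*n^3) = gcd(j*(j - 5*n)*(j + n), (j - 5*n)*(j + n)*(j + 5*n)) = j^2 - 4*j*n - 5*n^2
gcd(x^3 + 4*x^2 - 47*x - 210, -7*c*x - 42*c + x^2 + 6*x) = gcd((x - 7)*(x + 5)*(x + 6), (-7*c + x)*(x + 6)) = x + 6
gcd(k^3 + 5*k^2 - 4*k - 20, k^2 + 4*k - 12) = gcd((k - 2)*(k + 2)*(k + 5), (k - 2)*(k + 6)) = k - 2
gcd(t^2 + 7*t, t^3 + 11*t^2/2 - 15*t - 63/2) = t + 7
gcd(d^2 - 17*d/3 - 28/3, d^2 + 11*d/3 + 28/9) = d + 4/3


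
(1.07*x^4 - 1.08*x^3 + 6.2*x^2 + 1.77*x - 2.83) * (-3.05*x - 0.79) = -3.2635*x^5 + 2.4487*x^4 - 18.0568*x^3 - 10.2965*x^2 + 7.2332*x + 2.2357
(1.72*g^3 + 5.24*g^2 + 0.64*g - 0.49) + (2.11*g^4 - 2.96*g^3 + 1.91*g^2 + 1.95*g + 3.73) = 2.11*g^4 - 1.24*g^3 + 7.15*g^2 + 2.59*g + 3.24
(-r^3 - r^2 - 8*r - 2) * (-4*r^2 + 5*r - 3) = 4*r^5 - r^4 + 30*r^3 - 29*r^2 + 14*r + 6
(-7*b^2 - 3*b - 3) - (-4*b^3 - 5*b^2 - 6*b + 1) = 4*b^3 - 2*b^2 + 3*b - 4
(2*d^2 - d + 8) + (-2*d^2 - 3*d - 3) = 5 - 4*d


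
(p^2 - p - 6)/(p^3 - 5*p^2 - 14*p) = (p - 3)/(p*(p - 7))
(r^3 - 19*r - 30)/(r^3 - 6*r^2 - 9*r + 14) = (r^2 - 2*r - 15)/(r^2 - 8*r + 7)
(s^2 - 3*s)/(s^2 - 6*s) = (s - 3)/(s - 6)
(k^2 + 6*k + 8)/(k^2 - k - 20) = (k + 2)/(k - 5)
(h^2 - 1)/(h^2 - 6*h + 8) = (h^2 - 1)/(h^2 - 6*h + 8)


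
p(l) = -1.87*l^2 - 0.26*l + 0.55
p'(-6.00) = 22.18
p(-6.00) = -65.21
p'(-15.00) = 55.84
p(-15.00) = -416.30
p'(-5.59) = 20.65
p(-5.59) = -56.43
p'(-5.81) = 21.47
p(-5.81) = -61.06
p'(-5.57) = 20.57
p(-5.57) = -56.02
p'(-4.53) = 16.68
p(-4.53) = -36.65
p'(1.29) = -5.08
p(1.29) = -2.90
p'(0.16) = -0.86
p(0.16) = 0.46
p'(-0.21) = 0.53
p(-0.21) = 0.52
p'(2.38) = -9.16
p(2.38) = -10.66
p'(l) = -3.74*l - 0.26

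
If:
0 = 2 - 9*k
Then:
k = 2/9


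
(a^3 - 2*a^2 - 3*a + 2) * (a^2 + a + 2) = a^5 - a^4 - 3*a^3 - 5*a^2 - 4*a + 4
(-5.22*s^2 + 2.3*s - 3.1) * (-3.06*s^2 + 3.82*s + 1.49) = 15.9732*s^4 - 26.9784*s^3 + 10.4942*s^2 - 8.415*s - 4.619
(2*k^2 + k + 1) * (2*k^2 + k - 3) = 4*k^4 + 4*k^3 - 3*k^2 - 2*k - 3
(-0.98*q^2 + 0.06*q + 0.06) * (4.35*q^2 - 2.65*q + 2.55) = -4.263*q^4 + 2.858*q^3 - 2.397*q^2 - 0.00600000000000001*q + 0.153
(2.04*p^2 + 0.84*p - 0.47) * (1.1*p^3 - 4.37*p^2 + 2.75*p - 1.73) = 2.244*p^5 - 7.9908*p^4 + 1.4222*p^3 + 0.8347*p^2 - 2.7457*p + 0.8131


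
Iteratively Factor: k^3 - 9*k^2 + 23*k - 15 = (k - 1)*(k^2 - 8*k + 15) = (k - 3)*(k - 1)*(k - 5)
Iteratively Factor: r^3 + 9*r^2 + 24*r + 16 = (r + 1)*(r^2 + 8*r + 16) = (r + 1)*(r + 4)*(r + 4)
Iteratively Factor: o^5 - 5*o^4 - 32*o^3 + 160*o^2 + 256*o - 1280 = (o - 4)*(o^4 - o^3 - 36*o^2 + 16*o + 320) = (o - 5)*(o - 4)*(o^3 + 4*o^2 - 16*o - 64) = (o - 5)*(o - 4)*(o + 4)*(o^2 - 16) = (o - 5)*(o - 4)^2*(o + 4)*(o + 4)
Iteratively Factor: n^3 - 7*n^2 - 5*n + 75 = (n - 5)*(n^2 - 2*n - 15) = (n - 5)^2*(n + 3)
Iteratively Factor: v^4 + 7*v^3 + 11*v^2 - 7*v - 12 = (v + 3)*(v^3 + 4*v^2 - v - 4) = (v + 3)*(v + 4)*(v^2 - 1) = (v - 1)*(v + 3)*(v + 4)*(v + 1)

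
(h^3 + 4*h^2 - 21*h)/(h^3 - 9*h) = (h + 7)/(h + 3)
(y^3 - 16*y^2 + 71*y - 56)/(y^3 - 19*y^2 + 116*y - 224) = (y - 1)/(y - 4)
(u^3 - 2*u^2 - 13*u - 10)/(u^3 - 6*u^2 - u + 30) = (u + 1)/(u - 3)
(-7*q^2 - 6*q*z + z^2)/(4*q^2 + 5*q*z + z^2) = (-7*q + z)/(4*q + z)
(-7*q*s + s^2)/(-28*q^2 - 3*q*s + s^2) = s/(4*q + s)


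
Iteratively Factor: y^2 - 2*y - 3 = (y - 3)*(y + 1)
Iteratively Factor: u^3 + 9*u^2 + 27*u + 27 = (u + 3)*(u^2 + 6*u + 9) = (u + 3)^2*(u + 3)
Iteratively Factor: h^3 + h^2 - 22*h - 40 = (h - 5)*(h^2 + 6*h + 8) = (h - 5)*(h + 4)*(h + 2)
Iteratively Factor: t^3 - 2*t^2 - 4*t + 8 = (t + 2)*(t^2 - 4*t + 4) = (t - 2)*(t + 2)*(t - 2)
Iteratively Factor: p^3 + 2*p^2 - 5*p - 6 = (p + 1)*(p^2 + p - 6) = (p + 1)*(p + 3)*(p - 2)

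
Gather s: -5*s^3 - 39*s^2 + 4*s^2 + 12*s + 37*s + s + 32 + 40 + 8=-5*s^3 - 35*s^2 + 50*s + 80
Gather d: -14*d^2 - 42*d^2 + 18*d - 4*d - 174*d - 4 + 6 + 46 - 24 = -56*d^2 - 160*d + 24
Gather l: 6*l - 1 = 6*l - 1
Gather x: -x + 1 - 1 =-x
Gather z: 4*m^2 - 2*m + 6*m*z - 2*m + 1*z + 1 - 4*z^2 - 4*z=4*m^2 - 4*m - 4*z^2 + z*(6*m - 3) + 1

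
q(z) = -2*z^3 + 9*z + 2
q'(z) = 9 - 6*z^2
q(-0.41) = -1.55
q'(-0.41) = 7.99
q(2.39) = -3.79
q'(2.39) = -25.27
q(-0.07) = 1.37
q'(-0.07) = 8.97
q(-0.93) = -4.76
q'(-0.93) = 3.81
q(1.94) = 4.86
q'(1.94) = -13.58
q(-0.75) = -3.91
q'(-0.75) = 5.62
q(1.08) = 9.20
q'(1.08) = 2.00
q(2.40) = -4.05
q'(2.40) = -25.56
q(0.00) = 2.00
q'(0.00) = 9.00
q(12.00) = -3346.00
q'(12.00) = -855.00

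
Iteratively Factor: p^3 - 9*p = (p)*(p^2 - 9) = p*(p - 3)*(p + 3)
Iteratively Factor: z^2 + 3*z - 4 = (z - 1)*(z + 4)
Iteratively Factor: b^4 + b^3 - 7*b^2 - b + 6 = (b + 1)*(b^3 - 7*b + 6) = (b + 1)*(b + 3)*(b^2 - 3*b + 2) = (b - 2)*(b + 1)*(b + 3)*(b - 1)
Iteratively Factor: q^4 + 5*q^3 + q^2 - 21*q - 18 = (q + 1)*(q^3 + 4*q^2 - 3*q - 18) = (q + 1)*(q + 3)*(q^2 + q - 6) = (q + 1)*(q + 3)^2*(q - 2)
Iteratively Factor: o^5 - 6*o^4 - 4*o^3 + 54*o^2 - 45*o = (o + 3)*(o^4 - 9*o^3 + 23*o^2 - 15*o) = (o - 5)*(o + 3)*(o^3 - 4*o^2 + 3*o) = (o - 5)*(o - 3)*(o + 3)*(o^2 - o) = o*(o - 5)*(o - 3)*(o + 3)*(o - 1)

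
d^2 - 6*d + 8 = (d - 4)*(d - 2)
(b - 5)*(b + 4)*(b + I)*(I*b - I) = I*b^4 - b^3 - 2*I*b^3 + 2*b^2 - 19*I*b^2 + 19*b + 20*I*b - 20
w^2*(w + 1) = w^3 + w^2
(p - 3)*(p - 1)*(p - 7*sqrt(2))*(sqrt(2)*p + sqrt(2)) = sqrt(2)*p^4 - 14*p^3 - 3*sqrt(2)*p^3 - sqrt(2)*p^2 + 42*p^2 + 3*sqrt(2)*p + 14*p - 42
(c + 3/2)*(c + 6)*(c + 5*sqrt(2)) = c^3 + 5*sqrt(2)*c^2 + 15*c^2/2 + 9*c + 75*sqrt(2)*c/2 + 45*sqrt(2)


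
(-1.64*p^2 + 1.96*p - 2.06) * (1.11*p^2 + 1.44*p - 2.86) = -1.8204*p^4 - 0.185999999999999*p^3 + 5.2262*p^2 - 8.572*p + 5.8916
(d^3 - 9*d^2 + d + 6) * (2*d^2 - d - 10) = 2*d^5 - 19*d^4 + d^3 + 101*d^2 - 16*d - 60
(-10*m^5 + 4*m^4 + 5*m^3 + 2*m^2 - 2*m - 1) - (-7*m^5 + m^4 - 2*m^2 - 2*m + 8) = -3*m^5 + 3*m^4 + 5*m^3 + 4*m^2 - 9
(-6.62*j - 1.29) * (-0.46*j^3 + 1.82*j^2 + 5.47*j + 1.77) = 3.0452*j^4 - 11.455*j^3 - 38.5592*j^2 - 18.7737*j - 2.2833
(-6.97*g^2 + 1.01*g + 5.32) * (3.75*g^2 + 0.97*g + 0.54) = -26.1375*g^4 - 2.9734*g^3 + 17.1659*g^2 + 5.7058*g + 2.8728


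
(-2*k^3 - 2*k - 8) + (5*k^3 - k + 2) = 3*k^3 - 3*k - 6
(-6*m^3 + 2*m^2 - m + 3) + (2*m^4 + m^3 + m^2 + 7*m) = 2*m^4 - 5*m^3 + 3*m^2 + 6*m + 3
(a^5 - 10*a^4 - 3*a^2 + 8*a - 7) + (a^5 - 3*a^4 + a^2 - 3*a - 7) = 2*a^5 - 13*a^4 - 2*a^2 + 5*a - 14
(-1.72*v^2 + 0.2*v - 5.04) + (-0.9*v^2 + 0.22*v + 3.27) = -2.62*v^2 + 0.42*v - 1.77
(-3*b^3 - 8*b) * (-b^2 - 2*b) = 3*b^5 + 6*b^4 + 8*b^3 + 16*b^2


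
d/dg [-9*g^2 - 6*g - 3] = -18*g - 6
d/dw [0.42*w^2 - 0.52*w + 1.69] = 0.84*w - 0.52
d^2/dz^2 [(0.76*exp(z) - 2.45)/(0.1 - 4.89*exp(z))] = (58.213005*exp(z) + 1.19045)*exp(z)/(116.930169*exp(3*z) - 7.17363*exp(2*z) + 0.1467*exp(z) - 0.001)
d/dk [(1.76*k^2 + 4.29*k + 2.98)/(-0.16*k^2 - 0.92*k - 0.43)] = (-0.9328*k^2 - 0.56*k + 0.8969)/(0.0256*k^4 + 0.2944*k^3 + 0.984*k^2 + 0.7912*k + 0.1849)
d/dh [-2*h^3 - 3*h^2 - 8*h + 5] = -6*h^2 - 6*h - 8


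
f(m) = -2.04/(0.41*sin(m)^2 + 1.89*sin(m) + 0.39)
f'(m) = -2.04*(-0.82*sin(m)*cos(m) - 1.89*cos(m))/(0.41*sin(m)^2 + 1.89*sin(m) + 0.39)^2 = (1.6728*sin(m) + 3.8556)*cos(m)/(0.41*sin(m)^2 + 1.89*sin(m) + 0.39)^2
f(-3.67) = -1.41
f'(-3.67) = -1.94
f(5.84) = 5.91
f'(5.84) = 23.81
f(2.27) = -0.98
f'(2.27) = -0.77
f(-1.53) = 1.87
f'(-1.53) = 0.08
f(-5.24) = -0.88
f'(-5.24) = 0.49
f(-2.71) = 6.20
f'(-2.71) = -26.50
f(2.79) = -1.87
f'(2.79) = -3.50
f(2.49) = -1.21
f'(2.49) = -1.36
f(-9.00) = 6.39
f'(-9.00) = -28.30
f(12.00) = 4.03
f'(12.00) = 9.75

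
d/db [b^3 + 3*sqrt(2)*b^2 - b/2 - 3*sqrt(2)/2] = 3*b^2 + 6*sqrt(2)*b - 1/2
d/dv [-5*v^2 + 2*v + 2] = 2 - 10*v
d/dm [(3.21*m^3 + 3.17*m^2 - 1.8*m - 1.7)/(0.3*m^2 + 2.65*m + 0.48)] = (0.963*m^4 + 17.013*m^3 + 13.5629*m^2 + 4.0632*m + 3.641)/(0.09*m^4 + 1.59*m^3 + 7.3105*m^2 + 2.544*m + 0.2304)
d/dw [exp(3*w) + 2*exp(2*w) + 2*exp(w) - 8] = (3*exp(2*w) + 4*exp(w) + 2)*exp(w)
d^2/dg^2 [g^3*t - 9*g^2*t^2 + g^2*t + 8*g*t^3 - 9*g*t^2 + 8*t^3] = 2*t*(3*g - 9*t + 1)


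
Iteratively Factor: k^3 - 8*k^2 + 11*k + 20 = (k - 4)*(k^2 - 4*k - 5) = (k - 5)*(k - 4)*(k + 1)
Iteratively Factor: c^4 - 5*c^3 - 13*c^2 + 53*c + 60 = (c + 3)*(c^3 - 8*c^2 + 11*c + 20) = (c + 1)*(c + 3)*(c^2 - 9*c + 20) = (c - 5)*(c + 1)*(c + 3)*(c - 4)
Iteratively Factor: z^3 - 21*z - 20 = (z + 4)*(z^2 - 4*z - 5) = (z + 1)*(z + 4)*(z - 5)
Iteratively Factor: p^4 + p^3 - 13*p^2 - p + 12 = (p + 4)*(p^3 - 3*p^2 - p + 3) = (p - 1)*(p + 4)*(p^2 - 2*p - 3) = (p - 1)*(p + 1)*(p + 4)*(p - 3)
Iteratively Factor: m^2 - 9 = (m - 3)*(m + 3)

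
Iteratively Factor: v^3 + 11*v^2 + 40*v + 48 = (v + 4)*(v^2 + 7*v + 12) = (v + 3)*(v + 4)*(v + 4)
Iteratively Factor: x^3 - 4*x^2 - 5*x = (x + 1)*(x^2 - 5*x) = x*(x + 1)*(x - 5)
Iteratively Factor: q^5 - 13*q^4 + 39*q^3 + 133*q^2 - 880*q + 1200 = (q - 3)*(q^4 - 10*q^3 + 9*q^2 + 160*q - 400) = (q - 5)*(q - 3)*(q^3 - 5*q^2 - 16*q + 80) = (q - 5)*(q - 4)*(q - 3)*(q^2 - q - 20) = (q - 5)^2*(q - 4)*(q - 3)*(q + 4)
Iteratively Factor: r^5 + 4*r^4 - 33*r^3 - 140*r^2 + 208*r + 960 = (r - 5)*(r^4 + 9*r^3 + 12*r^2 - 80*r - 192) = (r - 5)*(r + 4)*(r^3 + 5*r^2 - 8*r - 48) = (r - 5)*(r + 4)^2*(r^2 + r - 12) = (r - 5)*(r - 3)*(r + 4)^2*(r + 4)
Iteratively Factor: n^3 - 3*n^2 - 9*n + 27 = (n - 3)*(n^2 - 9) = (n - 3)*(n + 3)*(n - 3)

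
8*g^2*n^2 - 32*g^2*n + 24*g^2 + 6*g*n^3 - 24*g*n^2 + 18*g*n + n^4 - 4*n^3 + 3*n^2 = (2*g + n)*(4*g + n)*(n - 3)*(n - 1)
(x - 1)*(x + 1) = x^2 - 1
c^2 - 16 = (c - 4)*(c + 4)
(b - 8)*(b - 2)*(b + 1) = b^3 - 9*b^2 + 6*b + 16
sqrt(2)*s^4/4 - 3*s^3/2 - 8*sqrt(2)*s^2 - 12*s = s*(s/2 + sqrt(2))*(s - 6*sqrt(2))*(sqrt(2)*s/2 + 1)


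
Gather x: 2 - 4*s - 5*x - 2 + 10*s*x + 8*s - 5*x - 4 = 4*s + x*(10*s - 10) - 4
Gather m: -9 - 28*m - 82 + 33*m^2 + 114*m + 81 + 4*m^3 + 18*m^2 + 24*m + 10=4*m^3 + 51*m^2 + 110*m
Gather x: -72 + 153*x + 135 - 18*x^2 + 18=-18*x^2 + 153*x + 81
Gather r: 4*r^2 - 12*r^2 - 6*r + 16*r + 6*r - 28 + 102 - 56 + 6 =-8*r^2 + 16*r + 24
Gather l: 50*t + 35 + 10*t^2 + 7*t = 10*t^2 + 57*t + 35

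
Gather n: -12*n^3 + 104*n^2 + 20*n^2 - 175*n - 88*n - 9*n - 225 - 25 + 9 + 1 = -12*n^3 + 124*n^2 - 272*n - 240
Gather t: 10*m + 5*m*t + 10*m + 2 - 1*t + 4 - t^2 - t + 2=20*m - t^2 + t*(5*m - 2) + 8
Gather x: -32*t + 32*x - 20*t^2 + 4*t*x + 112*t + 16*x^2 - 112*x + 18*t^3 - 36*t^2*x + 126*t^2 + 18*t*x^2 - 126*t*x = 18*t^3 + 106*t^2 + 80*t + x^2*(18*t + 16) + x*(-36*t^2 - 122*t - 80)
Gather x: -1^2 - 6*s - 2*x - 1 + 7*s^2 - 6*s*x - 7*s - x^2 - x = 7*s^2 - 13*s - x^2 + x*(-6*s - 3) - 2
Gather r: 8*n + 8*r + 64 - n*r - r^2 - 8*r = -n*r + 8*n - r^2 + 64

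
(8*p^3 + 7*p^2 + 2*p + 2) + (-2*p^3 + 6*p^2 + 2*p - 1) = 6*p^3 + 13*p^2 + 4*p + 1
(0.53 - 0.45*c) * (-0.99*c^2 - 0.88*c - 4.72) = 0.4455*c^3 - 0.1287*c^2 + 1.6576*c - 2.5016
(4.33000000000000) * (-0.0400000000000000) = -0.173200000000000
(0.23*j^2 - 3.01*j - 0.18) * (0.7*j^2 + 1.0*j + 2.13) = 0.161*j^4 - 1.877*j^3 - 2.6461*j^2 - 6.5913*j - 0.3834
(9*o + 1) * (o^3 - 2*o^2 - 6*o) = 9*o^4 - 17*o^3 - 56*o^2 - 6*o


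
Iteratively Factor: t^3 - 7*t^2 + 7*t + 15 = (t + 1)*(t^2 - 8*t + 15) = (t - 5)*(t + 1)*(t - 3)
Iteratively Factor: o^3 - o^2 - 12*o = (o - 4)*(o^2 + 3*o) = o*(o - 4)*(o + 3)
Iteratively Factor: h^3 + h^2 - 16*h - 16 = (h + 4)*(h^2 - 3*h - 4) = (h - 4)*(h + 4)*(h + 1)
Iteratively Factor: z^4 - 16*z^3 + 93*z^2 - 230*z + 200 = (z - 5)*(z^3 - 11*z^2 + 38*z - 40) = (z - 5)*(z - 4)*(z^2 - 7*z + 10) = (z - 5)*(z - 4)*(z - 2)*(z - 5)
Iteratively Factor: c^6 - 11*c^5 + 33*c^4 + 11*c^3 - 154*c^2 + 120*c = (c + 2)*(c^5 - 13*c^4 + 59*c^3 - 107*c^2 + 60*c) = (c - 1)*(c + 2)*(c^4 - 12*c^3 + 47*c^2 - 60*c) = (c - 5)*(c - 1)*(c + 2)*(c^3 - 7*c^2 + 12*c) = (c - 5)*(c - 3)*(c - 1)*(c + 2)*(c^2 - 4*c) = (c - 5)*(c - 4)*(c - 3)*(c - 1)*(c + 2)*(c)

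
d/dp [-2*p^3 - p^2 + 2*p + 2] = -6*p^2 - 2*p + 2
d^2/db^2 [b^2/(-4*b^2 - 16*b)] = 2/(b^3 + 12*b^2 + 48*b + 64)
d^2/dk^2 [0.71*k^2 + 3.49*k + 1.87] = 1.42000000000000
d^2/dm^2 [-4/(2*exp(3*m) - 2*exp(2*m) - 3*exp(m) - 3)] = 4*(2*(-6*exp(2*m) + 4*exp(m) + 3)^2*exp(m) + (18*exp(2*m) - 8*exp(m) - 3)*(-2*exp(3*m) + 2*exp(2*m) + 3*exp(m) + 3))*exp(m)/(-2*exp(3*m) + 2*exp(2*m) + 3*exp(m) + 3)^3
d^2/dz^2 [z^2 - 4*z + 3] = 2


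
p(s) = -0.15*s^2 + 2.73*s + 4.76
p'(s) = 2.73 - 0.3*s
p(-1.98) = -1.23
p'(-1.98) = 3.32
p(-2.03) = -1.40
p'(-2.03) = 3.34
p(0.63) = 6.42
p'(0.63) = 2.54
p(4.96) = 14.61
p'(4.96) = 1.24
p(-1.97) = -1.20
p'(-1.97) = 3.32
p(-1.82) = -0.71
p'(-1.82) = 3.28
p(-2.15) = -1.80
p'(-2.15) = 3.38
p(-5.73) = -15.81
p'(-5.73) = 4.45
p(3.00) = 11.60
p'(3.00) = 1.83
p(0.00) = 4.76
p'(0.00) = 2.73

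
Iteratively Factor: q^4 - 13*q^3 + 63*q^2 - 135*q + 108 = (q - 3)*(q^3 - 10*q^2 + 33*q - 36) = (q - 3)^2*(q^2 - 7*q + 12) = (q - 3)^3*(q - 4)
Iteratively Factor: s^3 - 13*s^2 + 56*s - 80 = (s - 4)*(s^2 - 9*s + 20) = (s - 5)*(s - 4)*(s - 4)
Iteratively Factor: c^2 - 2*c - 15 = (c - 5)*(c + 3)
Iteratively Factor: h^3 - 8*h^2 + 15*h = (h - 5)*(h^2 - 3*h) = h*(h - 5)*(h - 3)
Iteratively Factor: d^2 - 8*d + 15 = (d - 5)*(d - 3)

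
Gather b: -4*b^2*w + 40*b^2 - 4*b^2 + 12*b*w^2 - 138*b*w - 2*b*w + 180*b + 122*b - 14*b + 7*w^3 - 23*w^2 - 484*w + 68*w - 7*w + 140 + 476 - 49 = b^2*(36 - 4*w) + b*(12*w^2 - 140*w + 288) + 7*w^3 - 23*w^2 - 423*w + 567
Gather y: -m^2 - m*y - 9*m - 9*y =-m^2 - 9*m + y*(-m - 9)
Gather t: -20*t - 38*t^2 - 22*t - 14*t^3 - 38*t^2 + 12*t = -14*t^3 - 76*t^2 - 30*t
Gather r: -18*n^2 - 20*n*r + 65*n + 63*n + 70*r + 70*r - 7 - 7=-18*n^2 + 128*n + r*(140 - 20*n) - 14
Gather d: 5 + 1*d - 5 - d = 0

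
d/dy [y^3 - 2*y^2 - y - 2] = 3*y^2 - 4*y - 1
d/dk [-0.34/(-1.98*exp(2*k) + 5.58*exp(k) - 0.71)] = (1.8972 - 1.3464*exp(k))*exp(k)/(1.98*exp(2*k) - 5.58*exp(k) + 0.71)^2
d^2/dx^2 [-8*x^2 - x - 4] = -16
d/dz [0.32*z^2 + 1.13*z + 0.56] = 0.64*z + 1.13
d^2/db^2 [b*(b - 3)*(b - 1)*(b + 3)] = 12*b^2 - 6*b - 18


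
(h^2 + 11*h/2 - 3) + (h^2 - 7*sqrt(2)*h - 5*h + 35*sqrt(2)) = 2*h^2 - 7*sqrt(2)*h + h/2 - 3 + 35*sqrt(2)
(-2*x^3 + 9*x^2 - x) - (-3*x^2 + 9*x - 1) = -2*x^3 + 12*x^2 - 10*x + 1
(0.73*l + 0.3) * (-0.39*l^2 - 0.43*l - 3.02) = -0.2847*l^3 - 0.4309*l^2 - 2.3336*l - 0.906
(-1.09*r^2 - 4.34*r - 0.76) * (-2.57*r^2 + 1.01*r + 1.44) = 2.8013*r^4 + 10.0529*r^3 - 3.9998*r^2 - 7.0172*r - 1.0944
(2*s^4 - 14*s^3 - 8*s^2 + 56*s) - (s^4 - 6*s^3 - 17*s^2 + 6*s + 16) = s^4 - 8*s^3 + 9*s^2 + 50*s - 16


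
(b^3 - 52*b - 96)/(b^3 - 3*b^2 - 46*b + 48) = (b + 2)/(b - 1)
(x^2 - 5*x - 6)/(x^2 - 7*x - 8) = (x - 6)/(x - 8)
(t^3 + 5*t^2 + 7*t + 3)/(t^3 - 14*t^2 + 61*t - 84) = (t^3 + 5*t^2 + 7*t + 3)/(t^3 - 14*t^2 + 61*t - 84)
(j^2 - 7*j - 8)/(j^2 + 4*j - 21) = (j^2 - 7*j - 8)/(j^2 + 4*j - 21)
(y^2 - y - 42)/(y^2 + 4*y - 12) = (y - 7)/(y - 2)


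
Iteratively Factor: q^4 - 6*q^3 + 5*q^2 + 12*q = (q - 4)*(q^3 - 2*q^2 - 3*q) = (q - 4)*(q + 1)*(q^2 - 3*q) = q*(q - 4)*(q + 1)*(q - 3)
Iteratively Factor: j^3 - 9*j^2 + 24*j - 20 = (j - 2)*(j^2 - 7*j + 10) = (j - 2)^2*(j - 5)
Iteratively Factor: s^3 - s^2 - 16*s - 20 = (s + 2)*(s^2 - 3*s - 10) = (s + 2)^2*(s - 5)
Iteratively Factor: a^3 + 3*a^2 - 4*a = (a + 4)*(a^2 - a) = (a - 1)*(a + 4)*(a)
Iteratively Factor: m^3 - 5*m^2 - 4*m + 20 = (m - 2)*(m^2 - 3*m - 10) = (m - 2)*(m + 2)*(m - 5)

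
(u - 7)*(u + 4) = u^2 - 3*u - 28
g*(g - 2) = g^2 - 2*g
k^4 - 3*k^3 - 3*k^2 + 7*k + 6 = (k - 3)*(k - 2)*(k + 1)^2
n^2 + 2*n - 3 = (n - 1)*(n + 3)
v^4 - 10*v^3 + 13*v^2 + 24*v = v*(v - 8)*(v - 3)*(v + 1)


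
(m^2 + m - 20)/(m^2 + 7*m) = (m^2 + m - 20)/(m*(m + 7))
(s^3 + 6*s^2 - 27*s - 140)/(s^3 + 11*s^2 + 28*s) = (s - 5)/s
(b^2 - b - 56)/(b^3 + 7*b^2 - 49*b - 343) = (b - 8)/(b^2 - 49)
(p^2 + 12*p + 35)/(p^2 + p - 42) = (p + 5)/(p - 6)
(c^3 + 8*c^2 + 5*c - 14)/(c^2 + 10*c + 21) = (c^2 + c - 2)/(c + 3)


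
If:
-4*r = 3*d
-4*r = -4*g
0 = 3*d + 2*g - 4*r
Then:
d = 0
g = 0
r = 0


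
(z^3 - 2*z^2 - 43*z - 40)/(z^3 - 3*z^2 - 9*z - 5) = (z^2 - 3*z - 40)/(z^2 - 4*z - 5)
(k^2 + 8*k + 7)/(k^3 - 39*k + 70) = (k + 1)/(k^2 - 7*k + 10)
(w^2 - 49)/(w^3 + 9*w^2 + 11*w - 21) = (w - 7)/(w^2 + 2*w - 3)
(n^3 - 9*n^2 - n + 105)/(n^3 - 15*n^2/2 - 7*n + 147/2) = 2*(n - 5)/(2*n - 7)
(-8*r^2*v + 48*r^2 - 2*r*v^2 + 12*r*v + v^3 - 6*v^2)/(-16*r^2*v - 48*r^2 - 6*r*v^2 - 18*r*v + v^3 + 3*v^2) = (4*r*v - 24*r - v^2 + 6*v)/(8*r*v + 24*r - v^2 - 3*v)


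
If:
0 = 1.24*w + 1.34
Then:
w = -1.08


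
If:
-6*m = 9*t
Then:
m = -3*t/2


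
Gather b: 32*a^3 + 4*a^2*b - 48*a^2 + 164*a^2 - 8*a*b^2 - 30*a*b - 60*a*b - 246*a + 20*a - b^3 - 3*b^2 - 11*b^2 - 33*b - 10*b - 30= 32*a^3 + 116*a^2 - 226*a - b^3 + b^2*(-8*a - 14) + b*(4*a^2 - 90*a - 43) - 30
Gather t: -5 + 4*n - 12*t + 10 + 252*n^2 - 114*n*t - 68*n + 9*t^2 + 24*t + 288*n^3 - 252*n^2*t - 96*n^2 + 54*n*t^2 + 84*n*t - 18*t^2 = 288*n^3 + 156*n^2 - 64*n + t^2*(54*n - 9) + t*(-252*n^2 - 30*n + 12) + 5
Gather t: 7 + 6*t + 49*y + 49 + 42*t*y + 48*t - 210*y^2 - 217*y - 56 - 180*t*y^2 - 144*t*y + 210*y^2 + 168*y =t*(-180*y^2 - 102*y + 54)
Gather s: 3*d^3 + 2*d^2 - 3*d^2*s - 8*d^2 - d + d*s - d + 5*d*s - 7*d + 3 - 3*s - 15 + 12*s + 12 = 3*d^3 - 6*d^2 - 9*d + s*(-3*d^2 + 6*d + 9)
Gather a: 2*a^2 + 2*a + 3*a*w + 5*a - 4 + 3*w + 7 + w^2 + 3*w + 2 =2*a^2 + a*(3*w + 7) + w^2 + 6*w + 5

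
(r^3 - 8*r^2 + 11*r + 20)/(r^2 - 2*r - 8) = (r^2 - 4*r - 5)/(r + 2)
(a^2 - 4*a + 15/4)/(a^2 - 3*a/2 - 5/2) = (a - 3/2)/(a + 1)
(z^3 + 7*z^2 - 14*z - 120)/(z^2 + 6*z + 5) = (z^2 + 2*z - 24)/(z + 1)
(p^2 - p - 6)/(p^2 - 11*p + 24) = (p + 2)/(p - 8)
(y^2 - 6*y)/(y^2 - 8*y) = (y - 6)/(y - 8)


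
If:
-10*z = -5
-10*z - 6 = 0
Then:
No Solution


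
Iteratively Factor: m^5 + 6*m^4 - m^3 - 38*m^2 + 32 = (m - 1)*(m^4 + 7*m^3 + 6*m^2 - 32*m - 32) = (m - 1)*(m + 1)*(m^3 + 6*m^2 - 32) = (m - 1)*(m + 1)*(m + 4)*(m^2 + 2*m - 8) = (m - 1)*(m + 1)*(m + 4)^2*(m - 2)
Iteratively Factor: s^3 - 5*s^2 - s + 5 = (s + 1)*(s^2 - 6*s + 5) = (s - 1)*(s + 1)*(s - 5)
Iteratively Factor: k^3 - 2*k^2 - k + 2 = (k - 2)*(k^2 - 1) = (k - 2)*(k + 1)*(k - 1)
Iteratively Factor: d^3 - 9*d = (d)*(d^2 - 9) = d*(d - 3)*(d + 3)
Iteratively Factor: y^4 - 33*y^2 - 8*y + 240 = (y + 4)*(y^3 - 4*y^2 - 17*y + 60) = (y + 4)^2*(y^2 - 8*y + 15) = (y - 5)*(y + 4)^2*(y - 3)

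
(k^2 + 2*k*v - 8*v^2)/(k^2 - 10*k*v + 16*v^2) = (-k - 4*v)/(-k + 8*v)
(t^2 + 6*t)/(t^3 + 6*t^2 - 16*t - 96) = t/(t^2 - 16)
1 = 1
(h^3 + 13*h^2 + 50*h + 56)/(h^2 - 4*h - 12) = (h^2 + 11*h + 28)/(h - 6)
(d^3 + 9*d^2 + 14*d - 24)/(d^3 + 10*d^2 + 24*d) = (d - 1)/d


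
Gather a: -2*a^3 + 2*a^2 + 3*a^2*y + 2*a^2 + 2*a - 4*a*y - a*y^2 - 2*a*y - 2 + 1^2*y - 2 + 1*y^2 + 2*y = -2*a^3 + a^2*(3*y + 4) + a*(-y^2 - 6*y + 2) + y^2 + 3*y - 4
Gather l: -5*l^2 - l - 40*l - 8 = -5*l^2 - 41*l - 8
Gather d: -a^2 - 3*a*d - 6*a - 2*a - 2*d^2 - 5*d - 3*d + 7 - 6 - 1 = -a^2 - 8*a - 2*d^2 + d*(-3*a - 8)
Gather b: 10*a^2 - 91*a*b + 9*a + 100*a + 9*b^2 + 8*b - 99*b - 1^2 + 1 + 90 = 10*a^2 + 109*a + 9*b^2 + b*(-91*a - 91) + 90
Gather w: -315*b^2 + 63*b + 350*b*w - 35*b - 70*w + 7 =-315*b^2 + 28*b + w*(350*b - 70) + 7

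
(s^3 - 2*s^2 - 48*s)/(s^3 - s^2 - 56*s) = (s + 6)/(s + 7)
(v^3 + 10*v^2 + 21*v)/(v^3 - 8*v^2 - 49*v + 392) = v*(v + 3)/(v^2 - 15*v + 56)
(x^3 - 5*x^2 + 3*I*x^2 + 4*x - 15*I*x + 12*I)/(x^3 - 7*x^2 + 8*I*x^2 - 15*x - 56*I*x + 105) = (x^2 - 5*x + 4)/(x^2 + x*(-7 + 5*I) - 35*I)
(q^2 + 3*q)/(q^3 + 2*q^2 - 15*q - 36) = q/(q^2 - q - 12)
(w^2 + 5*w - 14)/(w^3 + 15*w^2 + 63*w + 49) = (w - 2)/(w^2 + 8*w + 7)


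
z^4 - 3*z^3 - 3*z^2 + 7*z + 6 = (z - 3)*(z - 2)*(z + 1)^2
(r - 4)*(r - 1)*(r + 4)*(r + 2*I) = r^4 - r^3 + 2*I*r^3 - 16*r^2 - 2*I*r^2 + 16*r - 32*I*r + 32*I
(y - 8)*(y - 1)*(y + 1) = y^3 - 8*y^2 - y + 8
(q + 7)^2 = q^2 + 14*q + 49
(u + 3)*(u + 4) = u^2 + 7*u + 12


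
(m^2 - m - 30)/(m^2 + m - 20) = (m - 6)/(m - 4)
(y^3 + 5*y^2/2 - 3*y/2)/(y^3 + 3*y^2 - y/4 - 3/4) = 2*y/(2*y + 1)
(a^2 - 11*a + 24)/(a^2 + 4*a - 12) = (a^2 - 11*a + 24)/(a^2 + 4*a - 12)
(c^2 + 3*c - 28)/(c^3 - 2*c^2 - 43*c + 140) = 1/(c - 5)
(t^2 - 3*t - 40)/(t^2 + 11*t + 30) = (t - 8)/(t + 6)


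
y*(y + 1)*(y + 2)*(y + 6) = y^4 + 9*y^3 + 20*y^2 + 12*y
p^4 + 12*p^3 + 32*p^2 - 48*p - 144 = (p - 2)*(p + 2)*(p + 6)^2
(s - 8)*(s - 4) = s^2 - 12*s + 32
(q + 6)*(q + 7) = q^2 + 13*q + 42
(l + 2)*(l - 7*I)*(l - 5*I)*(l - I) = l^4 + 2*l^3 - 13*I*l^3 - 47*l^2 - 26*I*l^2 - 94*l + 35*I*l + 70*I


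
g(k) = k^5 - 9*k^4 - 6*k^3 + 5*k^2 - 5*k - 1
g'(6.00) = -1889.00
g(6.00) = -5035.00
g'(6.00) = -1889.00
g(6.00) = -5035.00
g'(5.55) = -1914.31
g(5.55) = -4173.80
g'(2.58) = -495.72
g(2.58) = -368.11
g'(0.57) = -11.29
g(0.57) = -4.23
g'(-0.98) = 6.41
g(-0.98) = 5.14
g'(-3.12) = 1355.74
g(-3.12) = -902.97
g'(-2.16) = 361.06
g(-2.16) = -149.33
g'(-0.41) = -9.50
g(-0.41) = 2.04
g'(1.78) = -197.07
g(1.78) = -100.38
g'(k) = 5*k^4 - 36*k^3 - 18*k^2 + 10*k - 5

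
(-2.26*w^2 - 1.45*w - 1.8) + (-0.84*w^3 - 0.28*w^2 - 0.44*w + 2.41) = -0.84*w^3 - 2.54*w^2 - 1.89*w + 0.61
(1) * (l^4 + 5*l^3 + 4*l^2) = l^4 + 5*l^3 + 4*l^2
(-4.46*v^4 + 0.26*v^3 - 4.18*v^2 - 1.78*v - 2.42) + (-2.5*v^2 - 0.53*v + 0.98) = -4.46*v^4 + 0.26*v^3 - 6.68*v^2 - 2.31*v - 1.44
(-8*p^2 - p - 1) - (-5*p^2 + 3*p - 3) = -3*p^2 - 4*p + 2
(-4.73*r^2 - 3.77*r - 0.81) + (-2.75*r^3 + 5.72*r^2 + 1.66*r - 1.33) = -2.75*r^3 + 0.989999999999999*r^2 - 2.11*r - 2.14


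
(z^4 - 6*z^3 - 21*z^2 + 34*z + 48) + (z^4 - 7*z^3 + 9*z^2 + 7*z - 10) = 2*z^4 - 13*z^3 - 12*z^2 + 41*z + 38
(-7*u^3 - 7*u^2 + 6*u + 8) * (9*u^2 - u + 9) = -63*u^5 - 56*u^4 - 2*u^3 + 3*u^2 + 46*u + 72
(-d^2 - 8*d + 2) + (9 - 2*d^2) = -3*d^2 - 8*d + 11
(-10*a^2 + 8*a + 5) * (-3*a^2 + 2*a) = 30*a^4 - 44*a^3 + a^2 + 10*a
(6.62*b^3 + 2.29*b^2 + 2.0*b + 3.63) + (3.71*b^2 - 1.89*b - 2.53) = 6.62*b^3 + 6.0*b^2 + 0.11*b + 1.1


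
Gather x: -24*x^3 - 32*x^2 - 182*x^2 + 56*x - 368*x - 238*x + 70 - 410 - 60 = -24*x^3 - 214*x^2 - 550*x - 400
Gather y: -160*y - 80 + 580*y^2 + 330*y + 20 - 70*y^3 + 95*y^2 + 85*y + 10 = -70*y^3 + 675*y^2 + 255*y - 50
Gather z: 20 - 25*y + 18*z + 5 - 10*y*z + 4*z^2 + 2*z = -25*y + 4*z^2 + z*(20 - 10*y) + 25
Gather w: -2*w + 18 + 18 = 36 - 2*w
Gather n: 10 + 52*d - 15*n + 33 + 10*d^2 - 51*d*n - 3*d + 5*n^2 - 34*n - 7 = 10*d^2 + 49*d + 5*n^2 + n*(-51*d - 49) + 36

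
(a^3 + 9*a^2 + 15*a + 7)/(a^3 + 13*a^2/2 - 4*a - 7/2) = 2*(a^2 + 2*a + 1)/(2*a^2 - a - 1)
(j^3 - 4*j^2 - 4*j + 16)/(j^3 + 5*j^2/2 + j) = 2*(j^2 - 6*j + 8)/(j*(2*j + 1))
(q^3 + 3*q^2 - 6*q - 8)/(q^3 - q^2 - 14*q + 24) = (q + 1)/(q - 3)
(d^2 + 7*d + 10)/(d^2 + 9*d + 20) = (d + 2)/(d + 4)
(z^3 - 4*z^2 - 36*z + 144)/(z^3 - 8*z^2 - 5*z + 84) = (z^2 - 36)/(z^2 - 4*z - 21)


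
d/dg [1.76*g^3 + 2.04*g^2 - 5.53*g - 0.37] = 5.28*g^2 + 4.08*g - 5.53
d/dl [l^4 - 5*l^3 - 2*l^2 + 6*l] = 4*l^3 - 15*l^2 - 4*l + 6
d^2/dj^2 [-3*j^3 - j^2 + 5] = -18*j - 2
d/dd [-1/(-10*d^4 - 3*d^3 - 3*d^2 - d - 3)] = (-40*d^3 - 9*d^2 - 6*d - 1)/(10*d^4 + 3*d^3 + 3*d^2 + d + 3)^2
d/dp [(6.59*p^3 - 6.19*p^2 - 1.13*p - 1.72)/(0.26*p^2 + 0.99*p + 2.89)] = (1.7134*p^4 + 13.0482*p^3 + 51.301*p^2 - 34.8838*p - 1.5629)/(0.0676*p^4 + 0.5148*p^3 + 2.4829*p^2 + 5.7222*p + 8.3521)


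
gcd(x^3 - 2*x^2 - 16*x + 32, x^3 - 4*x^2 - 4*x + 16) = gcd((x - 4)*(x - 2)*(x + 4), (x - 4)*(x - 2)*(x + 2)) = x^2 - 6*x + 8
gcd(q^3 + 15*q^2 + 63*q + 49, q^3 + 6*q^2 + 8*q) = 1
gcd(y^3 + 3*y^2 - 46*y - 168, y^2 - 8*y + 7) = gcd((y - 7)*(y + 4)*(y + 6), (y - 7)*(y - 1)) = y - 7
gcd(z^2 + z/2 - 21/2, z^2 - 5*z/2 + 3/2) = 1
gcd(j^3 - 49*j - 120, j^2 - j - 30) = j + 5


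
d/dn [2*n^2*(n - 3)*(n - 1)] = 4*n*(2*n^2 - 6*n + 3)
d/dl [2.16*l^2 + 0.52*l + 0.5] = 4.32*l + 0.52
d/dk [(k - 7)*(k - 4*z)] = 2*k - 4*z - 7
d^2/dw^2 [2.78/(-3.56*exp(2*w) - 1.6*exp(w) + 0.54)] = (-2.78*(7.12*exp(w) + 1.6)*(14.24*exp(w) + 3.2)*exp(w) + (39.5872*exp(w) + 4.448)*(3.56*exp(2*w) + 1.6*exp(w) - 0.54))*exp(w)/(3.56*exp(2*w) + 1.6*exp(w) - 0.54)^3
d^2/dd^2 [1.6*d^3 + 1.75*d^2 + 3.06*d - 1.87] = 9.6*d + 3.5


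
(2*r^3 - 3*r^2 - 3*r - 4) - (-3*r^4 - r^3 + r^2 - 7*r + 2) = 3*r^4 + 3*r^3 - 4*r^2 + 4*r - 6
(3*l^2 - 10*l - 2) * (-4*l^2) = -12*l^4 + 40*l^3 + 8*l^2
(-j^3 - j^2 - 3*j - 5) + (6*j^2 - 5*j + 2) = -j^3 + 5*j^2 - 8*j - 3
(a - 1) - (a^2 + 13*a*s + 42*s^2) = -a^2 - 13*a*s + a - 42*s^2 - 1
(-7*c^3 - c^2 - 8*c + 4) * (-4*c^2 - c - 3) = 28*c^5 + 11*c^4 + 54*c^3 - 5*c^2 + 20*c - 12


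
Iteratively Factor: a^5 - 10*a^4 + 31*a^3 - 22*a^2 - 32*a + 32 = (a - 4)*(a^4 - 6*a^3 + 7*a^2 + 6*a - 8) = (a - 4)*(a - 1)*(a^3 - 5*a^2 + 2*a + 8) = (a - 4)*(a - 1)*(a + 1)*(a^2 - 6*a + 8) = (a - 4)*(a - 2)*(a - 1)*(a + 1)*(a - 4)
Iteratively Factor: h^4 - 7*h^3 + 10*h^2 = (h)*(h^3 - 7*h^2 + 10*h) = h^2*(h^2 - 7*h + 10) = h^2*(h - 5)*(h - 2)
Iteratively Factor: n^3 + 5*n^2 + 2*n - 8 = (n + 4)*(n^2 + n - 2) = (n + 2)*(n + 4)*(n - 1)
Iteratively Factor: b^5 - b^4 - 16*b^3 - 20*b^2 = (b)*(b^4 - b^3 - 16*b^2 - 20*b) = b^2*(b^3 - b^2 - 16*b - 20) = b^2*(b + 2)*(b^2 - 3*b - 10) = b^2*(b + 2)^2*(b - 5)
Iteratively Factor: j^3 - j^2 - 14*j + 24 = (j + 4)*(j^2 - 5*j + 6) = (j - 2)*(j + 4)*(j - 3)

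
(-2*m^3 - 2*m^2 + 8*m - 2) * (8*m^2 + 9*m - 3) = -16*m^5 - 34*m^4 + 52*m^3 + 62*m^2 - 42*m + 6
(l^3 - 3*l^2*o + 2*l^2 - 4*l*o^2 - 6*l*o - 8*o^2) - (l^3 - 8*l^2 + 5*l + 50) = -3*l^2*o + 10*l^2 - 4*l*o^2 - 6*l*o - 5*l - 8*o^2 - 50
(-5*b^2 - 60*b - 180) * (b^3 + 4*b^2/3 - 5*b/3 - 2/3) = -5*b^5 - 200*b^4/3 - 755*b^3/3 - 410*b^2/3 + 340*b + 120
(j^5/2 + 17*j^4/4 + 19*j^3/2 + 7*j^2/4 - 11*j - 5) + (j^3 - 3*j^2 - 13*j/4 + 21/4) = j^5/2 + 17*j^4/4 + 21*j^3/2 - 5*j^2/4 - 57*j/4 + 1/4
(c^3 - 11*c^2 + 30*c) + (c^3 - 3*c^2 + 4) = 2*c^3 - 14*c^2 + 30*c + 4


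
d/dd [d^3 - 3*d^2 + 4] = 3*d*(d - 2)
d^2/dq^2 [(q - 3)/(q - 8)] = 10/(q - 8)^3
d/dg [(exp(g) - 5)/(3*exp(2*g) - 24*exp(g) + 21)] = (-2*(exp(g) - 5)*(exp(g) - 4) + exp(2*g) - 8*exp(g) + 7)*exp(g)/(3*(exp(2*g) - 8*exp(g) + 7)^2)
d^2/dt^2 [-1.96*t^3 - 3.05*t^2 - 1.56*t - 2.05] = -11.76*t - 6.1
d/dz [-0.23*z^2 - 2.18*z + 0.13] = -0.46*z - 2.18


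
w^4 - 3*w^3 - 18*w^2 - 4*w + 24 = (w - 6)*(w - 1)*(w + 2)^2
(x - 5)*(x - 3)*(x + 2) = x^3 - 6*x^2 - x + 30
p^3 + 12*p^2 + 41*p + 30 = (p + 1)*(p + 5)*(p + 6)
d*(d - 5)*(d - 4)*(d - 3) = d^4 - 12*d^3 + 47*d^2 - 60*d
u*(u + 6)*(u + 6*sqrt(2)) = u^3 + 6*u^2 + 6*sqrt(2)*u^2 + 36*sqrt(2)*u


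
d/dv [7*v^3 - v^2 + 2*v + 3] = 21*v^2 - 2*v + 2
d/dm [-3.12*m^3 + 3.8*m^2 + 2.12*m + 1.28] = -9.36*m^2 + 7.6*m + 2.12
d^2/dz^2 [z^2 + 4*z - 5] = 2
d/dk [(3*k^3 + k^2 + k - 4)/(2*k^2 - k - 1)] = (6*k^4 - 6*k^3 - 12*k^2 + 14*k - 5)/(4*k^4 - 4*k^3 - 3*k^2 + 2*k + 1)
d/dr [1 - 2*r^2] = -4*r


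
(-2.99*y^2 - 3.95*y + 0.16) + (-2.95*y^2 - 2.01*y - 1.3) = -5.94*y^2 - 5.96*y - 1.14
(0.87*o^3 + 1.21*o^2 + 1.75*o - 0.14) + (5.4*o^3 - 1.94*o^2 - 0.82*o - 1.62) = 6.27*o^3 - 0.73*o^2 + 0.93*o - 1.76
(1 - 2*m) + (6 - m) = 7 - 3*m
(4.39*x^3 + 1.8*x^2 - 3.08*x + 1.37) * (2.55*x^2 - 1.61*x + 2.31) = 11.1945*x^5 - 2.4779*x^4 - 0.611099999999999*x^3 + 12.6103*x^2 - 9.3205*x + 3.1647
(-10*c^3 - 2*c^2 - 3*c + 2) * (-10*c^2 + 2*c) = 100*c^5 + 26*c^3 - 26*c^2 + 4*c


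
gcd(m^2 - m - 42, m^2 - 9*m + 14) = m - 7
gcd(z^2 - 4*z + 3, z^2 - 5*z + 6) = z - 3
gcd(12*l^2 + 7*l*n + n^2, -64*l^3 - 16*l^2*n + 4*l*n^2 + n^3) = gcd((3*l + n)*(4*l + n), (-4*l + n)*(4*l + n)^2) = 4*l + n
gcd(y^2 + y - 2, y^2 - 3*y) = 1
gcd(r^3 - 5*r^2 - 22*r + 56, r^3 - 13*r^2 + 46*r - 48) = r - 2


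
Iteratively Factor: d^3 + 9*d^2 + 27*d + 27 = (d + 3)*(d^2 + 6*d + 9) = (d + 3)^2*(d + 3)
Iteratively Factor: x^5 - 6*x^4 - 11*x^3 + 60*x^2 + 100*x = (x + 2)*(x^4 - 8*x^3 + 5*x^2 + 50*x) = (x - 5)*(x + 2)*(x^3 - 3*x^2 - 10*x) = x*(x - 5)*(x + 2)*(x^2 - 3*x - 10) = x*(x - 5)*(x + 2)^2*(x - 5)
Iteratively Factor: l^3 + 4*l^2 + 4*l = (l + 2)*(l^2 + 2*l) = l*(l + 2)*(l + 2)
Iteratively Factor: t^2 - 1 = (t - 1)*(t + 1)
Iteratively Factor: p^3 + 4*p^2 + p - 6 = (p + 3)*(p^2 + p - 2) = (p + 2)*(p + 3)*(p - 1)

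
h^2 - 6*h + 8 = (h - 4)*(h - 2)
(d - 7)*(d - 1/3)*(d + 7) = d^3 - d^2/3 - 49*d + 49/3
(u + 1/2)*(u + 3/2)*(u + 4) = u^3 + 6*u^2 + 35*u/4 + 3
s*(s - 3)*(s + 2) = s^3 - s^2 - 6*s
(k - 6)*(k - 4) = k^2 - 10*k + 24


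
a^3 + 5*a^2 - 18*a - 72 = (a - 4)*(a + 3)*(a + 6)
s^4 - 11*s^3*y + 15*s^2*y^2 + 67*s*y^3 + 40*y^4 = (s - 8*y)*(s - 5*y)*(s + y)^2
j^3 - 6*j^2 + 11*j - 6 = (j - 3)*(j - 2)*(j - 1)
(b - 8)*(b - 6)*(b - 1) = b^3 - 15*b^2 + 62*b - 48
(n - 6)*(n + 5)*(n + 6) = n^3 + 5*n^2 - 36*n - 180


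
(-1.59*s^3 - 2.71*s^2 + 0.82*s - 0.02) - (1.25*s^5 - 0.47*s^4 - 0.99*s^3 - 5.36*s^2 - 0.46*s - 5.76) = -1.25*s^5 + 0.47*s^4 - 0.6*s^3 + 2.65*s^2 + 1.28*s + 5.74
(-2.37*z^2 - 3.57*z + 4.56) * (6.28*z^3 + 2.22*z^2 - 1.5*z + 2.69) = -14.8836*z^5 - 27.681*z^4 + 24.2664*z^3 + 9.1029*z^2 - 16.4433*z + 12.2664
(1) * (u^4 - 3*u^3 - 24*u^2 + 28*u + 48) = u^4 - 3*u^3 - 24*u^2 + 28*u + 48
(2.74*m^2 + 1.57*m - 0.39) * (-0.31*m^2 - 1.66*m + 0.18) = -0.8494*m^4 - 5.0351*m^3 - 1.9921*m^2 + 0.93*m - 0.0702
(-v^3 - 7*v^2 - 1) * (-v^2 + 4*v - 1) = v^5 + 3*v^4 - 27*v^3 + 8*v^2 - 4*v + 1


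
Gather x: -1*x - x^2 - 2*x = -x^2 - 3*x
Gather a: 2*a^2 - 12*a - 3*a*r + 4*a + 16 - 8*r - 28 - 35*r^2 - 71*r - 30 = 2*a^2 + a*(-3*r - 8) - 35*r^2 - 79*r - 42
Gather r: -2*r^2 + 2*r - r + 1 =-2*r^2 + r + 1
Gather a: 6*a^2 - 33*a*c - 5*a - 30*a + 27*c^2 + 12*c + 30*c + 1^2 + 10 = 6*a^2 + a*(-33*c - 35) + 27*c^2 + 42*c + 11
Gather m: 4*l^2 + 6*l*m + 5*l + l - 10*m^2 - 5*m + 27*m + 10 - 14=4*l^2 + 6*l - 10*m^2 + m*(6*l + 22) - 4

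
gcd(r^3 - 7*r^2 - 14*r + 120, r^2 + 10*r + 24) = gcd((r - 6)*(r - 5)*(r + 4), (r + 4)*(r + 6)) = r + 4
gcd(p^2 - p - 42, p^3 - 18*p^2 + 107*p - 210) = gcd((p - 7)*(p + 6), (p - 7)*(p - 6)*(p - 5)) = p - 7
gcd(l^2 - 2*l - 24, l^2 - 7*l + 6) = l - 6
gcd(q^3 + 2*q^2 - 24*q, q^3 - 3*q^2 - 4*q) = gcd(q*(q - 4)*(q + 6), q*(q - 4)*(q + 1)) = q^2 - 4*q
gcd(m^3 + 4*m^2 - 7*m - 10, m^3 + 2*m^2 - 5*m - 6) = m^2 - m - 2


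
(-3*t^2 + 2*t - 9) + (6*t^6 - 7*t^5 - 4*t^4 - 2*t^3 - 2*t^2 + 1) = 6*t^6 - 7*t^5 - 4*t^4 - 2*t^3 - 5*t^2 + 2*t - 8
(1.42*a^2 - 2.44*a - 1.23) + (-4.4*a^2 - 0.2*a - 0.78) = -2.98*a^2 - 2.64*a - 2.01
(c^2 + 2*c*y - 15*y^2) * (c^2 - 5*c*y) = c^4 - 3*c^3*y - 25*c^2*y^2 + 75*c*y^3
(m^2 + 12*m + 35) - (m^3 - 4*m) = -m^3 + m^2 + 16*m + 35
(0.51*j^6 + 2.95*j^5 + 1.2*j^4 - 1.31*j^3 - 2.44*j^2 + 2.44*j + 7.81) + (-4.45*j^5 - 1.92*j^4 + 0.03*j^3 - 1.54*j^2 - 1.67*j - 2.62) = 0.51*j^6 - 1.5*j^5 - 0.72*j^4 - 1.28*j^3 - 3.98*j^2 + 0.77*j + 5.19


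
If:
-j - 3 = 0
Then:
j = -3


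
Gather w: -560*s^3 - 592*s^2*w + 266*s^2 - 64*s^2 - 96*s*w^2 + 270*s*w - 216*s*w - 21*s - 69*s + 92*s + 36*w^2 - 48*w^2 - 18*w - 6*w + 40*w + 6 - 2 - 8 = -560*s^3 + 202*s^2 + 2*s + w^2*(-96*s - 12) + w*(-592*s^2 + 54*s + 16) - 4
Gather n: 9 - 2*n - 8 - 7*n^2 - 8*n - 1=-7*n^2 - 10*n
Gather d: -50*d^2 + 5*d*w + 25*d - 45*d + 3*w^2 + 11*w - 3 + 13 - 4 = -50*d^2 + d*(5*w - 20) + 3*w^2 + 11*w + 6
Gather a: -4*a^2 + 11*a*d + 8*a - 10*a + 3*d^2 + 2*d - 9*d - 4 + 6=-4*a^2 + a*(11*d - 2) + 3*d^2 - 7*d + 2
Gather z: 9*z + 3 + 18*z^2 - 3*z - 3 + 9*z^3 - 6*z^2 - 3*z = 9*z^3 + 12*z^2 + 3*z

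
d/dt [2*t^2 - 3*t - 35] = 4*t - 3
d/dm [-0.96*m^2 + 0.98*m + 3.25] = 0.98 - 1.92*m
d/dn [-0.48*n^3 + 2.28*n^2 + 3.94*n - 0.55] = -1.44*n^2 + 4.56*n + 3.94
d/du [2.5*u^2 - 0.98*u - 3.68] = 5.0*u - 0.98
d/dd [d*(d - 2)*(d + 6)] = 3*d^2 + 8*d - 12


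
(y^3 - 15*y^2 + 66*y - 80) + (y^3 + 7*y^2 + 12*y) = 2*y^3 - 8*y^2 + 78*y - 80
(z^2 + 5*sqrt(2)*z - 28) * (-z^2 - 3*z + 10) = -z^4 - 5*sqrt(2)*z^3 - 3*z^3 - 15*sqrt(2)*z^2 + 38*z^2 + 50*sqrt(2)*z + 84*z - 280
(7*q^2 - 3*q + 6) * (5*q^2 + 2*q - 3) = 35*q^4 - q^3 + 3*q^2 + 21*q - 18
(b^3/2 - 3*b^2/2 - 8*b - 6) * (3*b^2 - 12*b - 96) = 3*b^5/2 - 21*b^4/2 - 54*b^3 + 222*b^2 + 840*b + 576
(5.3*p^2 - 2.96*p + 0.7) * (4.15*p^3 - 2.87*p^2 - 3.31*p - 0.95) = 21.995*p^5 - 27.495*p^4 - 6.1428*p^3 + 2.7536*p^2 + 0.495*p - 0.665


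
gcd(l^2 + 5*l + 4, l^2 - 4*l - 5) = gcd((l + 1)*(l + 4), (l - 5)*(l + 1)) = l + 1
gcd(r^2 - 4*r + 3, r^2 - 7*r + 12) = r - 3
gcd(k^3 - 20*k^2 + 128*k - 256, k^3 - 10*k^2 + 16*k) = k - 8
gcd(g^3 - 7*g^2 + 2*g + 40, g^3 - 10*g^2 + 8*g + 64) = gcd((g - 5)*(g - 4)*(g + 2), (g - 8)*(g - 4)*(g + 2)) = g^2 - 2*g - 8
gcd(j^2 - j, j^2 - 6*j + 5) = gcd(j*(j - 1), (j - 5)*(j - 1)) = j - 1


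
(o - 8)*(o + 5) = o^2 - 3*o - 40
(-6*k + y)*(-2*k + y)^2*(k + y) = -24*k^4 + 4*k^3*y + 18*k^2*y^2 - 9*k*y^3 + y^4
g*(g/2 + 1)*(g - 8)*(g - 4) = g^4/2 - 5*g^3 + 4*g^2 + 32*g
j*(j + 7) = j^2 + 7*j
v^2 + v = v*(v + 1)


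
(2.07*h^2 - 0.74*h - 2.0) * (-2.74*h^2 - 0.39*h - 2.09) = -5.6718*h^4 + 1.2203*h^3 + 1.4423*h^2 + 2.3266*h + 4.18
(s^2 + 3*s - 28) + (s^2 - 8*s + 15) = 2*s^2 - 5*s - 13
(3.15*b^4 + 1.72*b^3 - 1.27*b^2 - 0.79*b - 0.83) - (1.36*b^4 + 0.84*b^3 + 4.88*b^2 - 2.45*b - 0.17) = 1.79*b^4 + 0.88*b^3 - 6.15*b^2 + 1.66*b - 0.66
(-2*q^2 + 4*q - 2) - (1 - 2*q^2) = 4*q - 3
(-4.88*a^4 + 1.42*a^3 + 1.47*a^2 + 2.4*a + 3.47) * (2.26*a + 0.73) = -11.0288*a^5 - 0.3532*a^4 + 4.3588*a^3 + 6.4971*a^2 + 9.5942*a + 2.5331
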